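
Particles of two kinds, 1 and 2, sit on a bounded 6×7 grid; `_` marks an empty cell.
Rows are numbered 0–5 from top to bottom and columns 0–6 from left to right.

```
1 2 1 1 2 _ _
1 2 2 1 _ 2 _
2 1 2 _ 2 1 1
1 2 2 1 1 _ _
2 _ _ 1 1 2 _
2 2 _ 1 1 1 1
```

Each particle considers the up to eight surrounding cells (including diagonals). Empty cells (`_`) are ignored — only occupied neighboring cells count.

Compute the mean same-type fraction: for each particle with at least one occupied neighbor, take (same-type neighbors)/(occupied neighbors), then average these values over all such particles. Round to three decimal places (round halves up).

Row 0: (0,0)1 1/3 · (0,1)2 2/5 · (0,2)1 2/5 · (0,3)1 2/4 · (0,4)2 1/3
Row 1: (1,0)1 2/5 · (1,1)2 4/8 · (1,2)2 3/7 · (1,3)1 2/6 · (1,5)2 2/4
Row 2: (2,0)2 2/5 · (2,1)1 2/8 · (2,2)2 4/7 · (2,4)2 1/5 · (2,5)1 2/4 · (2,6)1 1/2
Row 3: (3,0)1 1/4 · (3,1)2 4/6 · (3,2)2 2/5 · (3,3)1 3/6 · (3,4)1 4/6
Row 4: (4,0)2 3/4 · (4,3)1 5/6 · (4,4)1 6/7 · (4,5)2 0/5
Row 5: (5,0)2 2/2 · (5,1)2 2/2 · (5,3)1 3/3 · (5,4)1 4/5 · (5,5)1 3/4 · (5,6)1 1/2
Sum over 31 particles: 1/3 + 2/5 + 2/5 + 2/4 + 1/3 + 2/5 + 4/8 + 3/7 + 2/6 + 2/4 + 2/5 + 2/8 + 4/7 + 1/5 + 2/4 + 1/2 + 1/4 + 4/6 + 2/5 + 3/6 + 4/6 + 3/4 + 5/6 + 6/7 + 0/5 + 2/2 + 2/2 + 3/3 + 4/5 + 3/4 + 1/2 = 347/21; mean = 347/21 ÷ 31 = 347/651 = 0.533026… → 0.533.

0.533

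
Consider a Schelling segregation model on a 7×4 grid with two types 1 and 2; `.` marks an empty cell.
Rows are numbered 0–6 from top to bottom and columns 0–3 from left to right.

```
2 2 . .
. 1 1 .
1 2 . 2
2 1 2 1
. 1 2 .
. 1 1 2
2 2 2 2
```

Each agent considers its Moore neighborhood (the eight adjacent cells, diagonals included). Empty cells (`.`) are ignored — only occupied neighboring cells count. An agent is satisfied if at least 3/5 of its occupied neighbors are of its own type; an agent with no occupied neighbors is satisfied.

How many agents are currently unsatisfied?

Row 0: (0,0)2 1/2 not · (0,1)2 1/3 not
Row 1: (1,1)1 2/5 not · (1,2)1 1/4 not
Row 2: (2,0)1 2/4 not · (2,1)2 2/6 not · (2,3)2 1/3 not
Row 3: (3,0)2 1/4 not · (3,1)1 2/6 not · (3,2)2 3/6 not · (3,3)1 0/3 not
Row 4: (4,1)1 3/6 not · (4,2)2 2/7 not
Row 5: (5,1)1 2/6 not · (5,2)1 2/7 not · (5,3)2 3/4 satisfied
Row 6: (6,0)2 1/2 not · (6,1)2 2/4 not · (6,2)2 3/5 satisfied · (6,3)2 2/3 satisfied
Unsatisfied: (0,0), (0,1), (1,1), (1,2), (2,0), (2,1), (2,3), (3,0), (3,1), (3,2), (3,3), (4,1), (4,2), (5,1), (5,2), (6,0), (6,1) — 17 in total.

17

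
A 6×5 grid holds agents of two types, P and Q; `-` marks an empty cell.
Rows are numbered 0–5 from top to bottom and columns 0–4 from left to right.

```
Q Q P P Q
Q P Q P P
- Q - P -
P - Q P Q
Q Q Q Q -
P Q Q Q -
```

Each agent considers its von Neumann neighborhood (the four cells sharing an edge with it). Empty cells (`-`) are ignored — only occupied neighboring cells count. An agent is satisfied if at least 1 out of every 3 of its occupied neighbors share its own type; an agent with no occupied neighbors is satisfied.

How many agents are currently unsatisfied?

8

(0,0)Q 2/2 ok
(0,1)Q 1/3 ok
(0,2)P 1/3 ok
(0,3)P 2/3 ok
(0,4)Q 0/2 unhappy
(1,0)Q 1/2 ok
(1,1)P 0/4 unhappy
(1,2)Q 0/3 unhappy
(1,3)P 3/4 ok
(1,4)P 1/2 ok
(2,1)Q 0/1 unhappy
(2,3)P 2/2 ok
(3,0)P 0/1 unhappy
(3,2)Q 1/2 ok
(3,3)P 1/4 unhappy
(3,4)Q 0/1 unhappy
(4,0)Q 1/3 ok
(4,1)Q 3/3 ok
(4,2)Q 4/4 ok
(4,3)Q 2/3 ok
(5,0)P 0/2 unhappy
(5,1)Q 2/3 ok
(5,2)Q 3/3 ok
(5,3)Q 2/2 ok
Unsatisfied: (0,4), (1,1), (1,2), (2,1), (3,0), (3,3), (3,4), (5,0) — 8 in total.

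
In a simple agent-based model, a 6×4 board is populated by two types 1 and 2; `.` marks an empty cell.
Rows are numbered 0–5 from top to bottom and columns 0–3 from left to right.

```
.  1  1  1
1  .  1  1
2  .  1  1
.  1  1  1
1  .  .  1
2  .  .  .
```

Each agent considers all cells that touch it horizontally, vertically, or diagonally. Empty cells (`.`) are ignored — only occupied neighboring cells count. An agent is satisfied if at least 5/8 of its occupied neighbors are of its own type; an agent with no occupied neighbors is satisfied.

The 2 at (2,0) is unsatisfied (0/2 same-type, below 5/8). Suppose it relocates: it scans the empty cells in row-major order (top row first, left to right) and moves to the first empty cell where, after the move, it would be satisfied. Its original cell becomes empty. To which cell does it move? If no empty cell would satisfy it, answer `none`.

Vacating (2,0). Empty cells in order:
  (0,0): 0/2 same-type → still unsatisfied.
  (1,1): 0/5 same-type → still unsatisfied.
  (2,1): 0/5 same-type → still unsatisfied.
  (3,0): 0/2 same-type → still unsatisfied.
  (4,1): 1/4 same-type → still unsatisfied.
  (4,2): 0/4 same-type → still unsatisfied.
  (5,1): 1/2 same-type → still unsatisfied.
  (5,2): 0/1 same-type → still unsatisfied.
  (5,3): 0/1 same-type → still unsatisfied.

none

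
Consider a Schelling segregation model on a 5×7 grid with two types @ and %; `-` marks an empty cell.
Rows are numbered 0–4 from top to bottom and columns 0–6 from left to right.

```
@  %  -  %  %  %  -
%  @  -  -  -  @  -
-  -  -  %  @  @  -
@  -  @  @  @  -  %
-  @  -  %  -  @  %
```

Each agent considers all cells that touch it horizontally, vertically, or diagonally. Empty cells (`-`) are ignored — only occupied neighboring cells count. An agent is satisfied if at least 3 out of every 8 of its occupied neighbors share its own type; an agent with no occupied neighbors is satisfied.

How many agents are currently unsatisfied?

Row 0: (0,0)@ 1/3 unhappy · (0,1)% 1/3 unhappy · (0,3)% 1/1 ok · (0,4)% 2/3 ok · (0,5)% 1/2 ok
Row 1: (1,0)% 1/3 unhappy · (1,1)@ 1/3 unhappy · (1,5)@ 2/4 ok
Row 2: (2,3)% 0/4 unhappy · (2,4)@ 4/5 ok · (2,5)@ 3/4 ok
Row 3: (3,0)@ 1/1 ok · (3,2)@ 2/4 ok · (3,3)@ 3/5 ok · (3,4)@ 4/6 ok · (3,6)% 1/3 unhappy
Row 4: (4,1)@ 2/2 ok · (4,3)% 0/3 unhappy · (4,5)@ 1/3 unhappy · (4,6)% 1/2 ok
Unsatisfied: (0,0), (0,1), (1,0), (1,1), (2,3), (3,6), (4,3), (4,5) — 8 in total.

8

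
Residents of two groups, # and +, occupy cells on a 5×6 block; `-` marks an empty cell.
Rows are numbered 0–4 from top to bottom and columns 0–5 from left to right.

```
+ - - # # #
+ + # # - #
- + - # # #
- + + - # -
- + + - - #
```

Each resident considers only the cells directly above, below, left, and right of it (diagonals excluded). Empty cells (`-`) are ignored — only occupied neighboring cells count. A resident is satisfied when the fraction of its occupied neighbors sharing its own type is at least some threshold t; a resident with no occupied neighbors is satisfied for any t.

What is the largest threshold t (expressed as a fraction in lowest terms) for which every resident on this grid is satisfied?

1/2

Row 0: (0,0)+ 1/1 · (0,3)# 2/2 · (0,4)# 2/2 · (0,5)# 2/2
Row 1: (1,0)+ 2/2 · (1,1)+ 2/3 · (1,2)# 1/2 · (1,3)# 3/3 · (1,5)# 2/2
Row 2: (2,1)+ 2/2 · (2,3)# 2/2 · (2,4)# 3/3 · (2,5)# 2/2
Row 3: (3,1)+ 3/3 · (3,2)+ 2/2 · (3,4)# 1/1
Row 4: (4,1)+ 2/2 · (4,2)+ 2/2 · (4,5)# — no occupied neighbors
The smallest same-type fraction is 1/2 at (1,2), which reduces to 1/2. Any threshold above that leaves this resident unsatisfied.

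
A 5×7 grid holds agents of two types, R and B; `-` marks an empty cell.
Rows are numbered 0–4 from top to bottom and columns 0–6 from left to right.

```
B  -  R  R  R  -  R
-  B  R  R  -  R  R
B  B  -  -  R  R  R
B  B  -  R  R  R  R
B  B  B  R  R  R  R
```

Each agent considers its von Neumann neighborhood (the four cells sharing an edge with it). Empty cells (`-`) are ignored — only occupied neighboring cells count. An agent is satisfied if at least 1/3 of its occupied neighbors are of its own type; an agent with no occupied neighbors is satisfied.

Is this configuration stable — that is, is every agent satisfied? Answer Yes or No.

(0,0)B 0/0 ok
(0,2)R 2/2 ok
(0,3)R 3/3 ok
(0,4)R 1/1 ok
(0,6)R 1/1 ok
(1,1)B 1/2 ok
(1,2)R 2/3 ok
(1,3)R 2/2 ok
(1,5)R 2/2 ok
(1,6)R 3/3 ok
(2,0)B 2/2 ok
(2,1)B 3/3 ok
(2,4)R 2/2 ok
(2,5)R 4/4 ok
(2,6)R 3/3 ok
(3,0)B 3/3 ok
(3,1)B 3/3 ok
(3,3)R 2/2 ok
(3,4)R 4/4 ok
(3,5)R 4/4 ok
(3,6)R 3/3 ok
(4,0)B 2/2 ok
(4,1)B 3/3 ok
(4,2)B 1/2 ok
(4,3)R 2/3 ok
(4,4)R 3/3 ok
(4,5)R 3/3 ok
(4,6)R 2/2 ok
All meet the threshold, so the configuration is stable.

Yes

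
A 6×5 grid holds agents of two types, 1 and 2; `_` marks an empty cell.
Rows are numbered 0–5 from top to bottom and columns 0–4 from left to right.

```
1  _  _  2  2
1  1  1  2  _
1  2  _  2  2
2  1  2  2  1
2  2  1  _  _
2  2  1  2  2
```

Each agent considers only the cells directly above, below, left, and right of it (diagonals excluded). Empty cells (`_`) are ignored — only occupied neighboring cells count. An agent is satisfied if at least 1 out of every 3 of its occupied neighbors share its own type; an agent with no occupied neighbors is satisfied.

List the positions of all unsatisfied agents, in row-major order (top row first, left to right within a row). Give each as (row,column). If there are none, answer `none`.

(2,1), (3,1), (3,4)

Row 0: (0,0)1 1/1 satisfied · (0,3)2 2/2 satisfied · (0,4)2 1/1 satisfied
Row 1: (1,0)1 3/3 satisfied · (1,1)1 2/3 satisfied · (1,2)1 1/2 satisfied · (1,3)2 2/3 satisfied
Row 2: (2,0)1 1/3 satisfied · (2,1)2 0/3 not · (2,3)2 3/3 satisfied · (2,4)2 1/2 satisfied
Row 3: (3,0)2 1/3 satisfied · (3,1)1 0/4 not · (3,2)2 1/3 satisfied · (3,3)2 2/3 satisfied · (3,4)1 0/2 not
Row 4: (4,0)2 3/3 satisfied · (4,1)2 2/4 satisfied · (4,2)1 1/3 satisfied
Row 5: (5,0)2 2/2 satisfied · (5,1)2 2/3 satisfied · (5,2)1 1/3 satisfied · (5,3)2 1/2 satisfied · (5,4)2 1/1 satisfied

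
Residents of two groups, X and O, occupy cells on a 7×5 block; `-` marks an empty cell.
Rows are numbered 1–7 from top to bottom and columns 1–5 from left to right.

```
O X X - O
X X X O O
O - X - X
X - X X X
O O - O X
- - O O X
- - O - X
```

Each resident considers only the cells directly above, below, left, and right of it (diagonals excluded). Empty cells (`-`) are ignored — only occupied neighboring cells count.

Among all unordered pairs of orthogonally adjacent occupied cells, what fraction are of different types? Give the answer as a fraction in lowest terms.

Scan each occupied cell's neighbors to the right and below so each pair is counted once.
Row 1: O(1,1)–X(1,2)≠ O(1,1)–X(2,1)≠ X(1,2)–X(1,3)= X(1,2)–X(2,2)= X(1,3)–X(2,3)= O(1,5)–O(2,5)=  → 2/6 unlike.
Row 2: X(2,1)–X(2,2)= X(2,1)–O(3,1)≠ X(2,2)–X(2,3)= X(2,3)–O(2,4)≠ X(2,3)–X(3,3)= O(2,4)–O(2,5)= O(2,5)–X(3,5)≠  → 3/7 unlike.
Row 3: O(3,1)–X(4,1)≠ X(3,3)–X(4,3)= X(3,5)–X(4,5)=  → 1/3 unlike.
Row 4: X(4,1)–O(5,1)≠ X(4,3)–X(4,4)= X(4,4)–X(4,5)= X(4,4)–O(5,4)≠ X(4,5)–X(5,5)=  → 2/5 unlike.
Row 5: O(5,1)–O(5,2)= O(5,4)–X(5,5)≠ O(5,4)–O(6,4)= X(5,5)–X(6,5)=  → 1/4 unlike.
Row 6: O(6,3)–O(6,4)= O(6,3)–O(7,3)= O(6,4)–X(6,5)≠ X(6,5)–X(7,5)=  → 1/4 unlike.
Total adjacent occupied pairs: 29; unlike-type pairs: 10.
10/29 is already in lowest terms.

10/29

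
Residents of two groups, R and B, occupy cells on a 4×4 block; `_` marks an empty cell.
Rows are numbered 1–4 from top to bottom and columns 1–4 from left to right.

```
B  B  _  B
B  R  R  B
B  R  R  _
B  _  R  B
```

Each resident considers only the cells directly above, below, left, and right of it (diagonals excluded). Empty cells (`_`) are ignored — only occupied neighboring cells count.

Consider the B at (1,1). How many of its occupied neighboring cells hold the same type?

Occupied neighbors of (1,1): (2,1)=B, (1,2)=B.
Same type (B): 2 of 2.

2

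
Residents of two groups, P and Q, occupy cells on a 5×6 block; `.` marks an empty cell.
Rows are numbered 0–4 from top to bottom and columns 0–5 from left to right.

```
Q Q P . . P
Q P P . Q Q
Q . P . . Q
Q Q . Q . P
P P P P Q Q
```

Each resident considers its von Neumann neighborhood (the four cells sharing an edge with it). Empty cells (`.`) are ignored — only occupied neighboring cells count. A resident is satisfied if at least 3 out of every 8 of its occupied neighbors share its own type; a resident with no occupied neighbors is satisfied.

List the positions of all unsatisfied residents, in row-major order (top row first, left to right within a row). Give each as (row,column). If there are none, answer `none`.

(0,1), (0,5), (1,1), (3,3), (3,5), (4,3)

Row 0: (0,0)Q 2/2 ok · (0,1)Q 1/3 unhappy · (0,2)P 1/2 ok · (0,5)P 0/1 unhappy
Row 1: (1,0)Q 2/3 ok · (1,1)P 1/3 unhappy · (1,2)P 3/3 ok · (1,4)Q 1/1 ok · (1,5)Q 2/3 ok
Row 2: (2,0)Q 2/2 ok · (2,2)P 1/1 ok · (2,5)Q 1/2 ok
Row 3: (3,0)Q 2/3 ok · (3,1)Q 1/2 ok · (3,3)Q 0/1 unhappy · (3,5)P 0/2 unhappy
Row 4: (4,0)P 1/2 ok · (4,1)P 2/3 ok · (4,2)P 2/2 ok · (4,3)P 1/3 unhappy · (4,4)Q 1/2 ok · (4,5)Q 1/2 ok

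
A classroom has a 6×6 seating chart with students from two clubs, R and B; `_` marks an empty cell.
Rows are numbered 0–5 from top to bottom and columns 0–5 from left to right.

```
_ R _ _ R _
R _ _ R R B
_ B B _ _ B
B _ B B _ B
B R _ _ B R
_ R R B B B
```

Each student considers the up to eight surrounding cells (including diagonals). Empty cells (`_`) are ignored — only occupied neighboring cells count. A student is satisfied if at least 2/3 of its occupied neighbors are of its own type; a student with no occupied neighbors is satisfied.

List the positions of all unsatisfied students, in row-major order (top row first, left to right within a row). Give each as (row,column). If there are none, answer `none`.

Row 0: (0,1)R 1/1 ✓ · (0,4)R 2/3 ✓
Row 1: (1,0)R 1/2 ✗ · (1,3)R 2/3 ✓ · (1,4)R 2/4 ✗ · (1,5)B 1/3 ✗
Row 2: (2,1)B 3/4 ✓ · (2,2)B 3/4 ✓ · (2,5)B 2/3 ✓
Row 3: (3,0)B 2/3 ✓ · (3,2)B 3/4 ✓ · (3,3)B 3/3 ✓ · (3,5)B 2/3 ✓
Row 4: (4,0)B 1/3 ✗ · (4,1)R 2/5 ✗ · (4,4)B 5/6 ✓ · (4,5)R 0/4 ✗
Row 5: (5,1)R 2/3 ✓ · (5,2)R 2/3 ✓ · (5,3)B 2/3 ✓ · (5,4)B 3/4 ✓ · (5,5)B 2/3 ✓

(1,0), (1,4), (1,5), (4,0), (4,1), (4,5)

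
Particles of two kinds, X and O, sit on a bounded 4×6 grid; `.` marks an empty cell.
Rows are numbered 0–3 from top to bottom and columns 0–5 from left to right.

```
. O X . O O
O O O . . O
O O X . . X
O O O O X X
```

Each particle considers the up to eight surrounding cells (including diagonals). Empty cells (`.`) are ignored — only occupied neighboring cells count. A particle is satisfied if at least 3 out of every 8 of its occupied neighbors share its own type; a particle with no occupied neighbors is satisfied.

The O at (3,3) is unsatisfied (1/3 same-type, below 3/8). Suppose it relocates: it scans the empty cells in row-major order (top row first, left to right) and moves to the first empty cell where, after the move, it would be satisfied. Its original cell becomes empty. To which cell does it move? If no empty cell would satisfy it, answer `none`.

Vacating (3,3). Empty cells in order:
  (0,0): 3/3 same-type → satisfied — stop here.

(0,0)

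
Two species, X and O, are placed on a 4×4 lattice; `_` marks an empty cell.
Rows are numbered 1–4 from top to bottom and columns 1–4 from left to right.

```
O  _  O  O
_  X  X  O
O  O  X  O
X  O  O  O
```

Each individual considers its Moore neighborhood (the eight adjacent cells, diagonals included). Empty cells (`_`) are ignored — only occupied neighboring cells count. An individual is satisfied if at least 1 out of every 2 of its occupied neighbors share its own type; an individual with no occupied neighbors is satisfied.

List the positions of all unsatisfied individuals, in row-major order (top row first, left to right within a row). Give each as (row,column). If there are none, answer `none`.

(1,1), (2,2), (2,3), (3,2), (3,3), (4,1)

Row 1: (1,1)O 0/1 ✗ · (1,3)O 2/4 ✓ · (1,4)O 2/3 ✓
Row 2: (2,2)X 2/6 ✗ · (2,3)X 2/7 ✗ · (2,4)O 3/5 ✓
Row 3: (3,1)O 2/4 ✓ · (3,2)O 3/7 ✗ · (3,3)X 2/8 ✗ · (3,4)O 3/5 ✓
Row 4: (4,1)X 0/3 ✗ · (4,2)O 3/5 ✓ · (4,3)O 4/5 ✓ · (4,4)O 2/3 ✓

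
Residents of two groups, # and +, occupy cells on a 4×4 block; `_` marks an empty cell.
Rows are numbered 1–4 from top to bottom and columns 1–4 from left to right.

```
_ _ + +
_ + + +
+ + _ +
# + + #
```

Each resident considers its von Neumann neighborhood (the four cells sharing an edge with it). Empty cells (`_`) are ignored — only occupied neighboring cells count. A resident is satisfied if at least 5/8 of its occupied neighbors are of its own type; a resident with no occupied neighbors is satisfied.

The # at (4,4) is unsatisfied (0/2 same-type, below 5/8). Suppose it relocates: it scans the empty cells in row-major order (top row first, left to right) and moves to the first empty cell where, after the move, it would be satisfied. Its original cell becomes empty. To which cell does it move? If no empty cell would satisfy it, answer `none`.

(1,1)

Vacating (4,4). Empty cells in order:
  (1,1): 0/0 same-type → satisfied — stop here.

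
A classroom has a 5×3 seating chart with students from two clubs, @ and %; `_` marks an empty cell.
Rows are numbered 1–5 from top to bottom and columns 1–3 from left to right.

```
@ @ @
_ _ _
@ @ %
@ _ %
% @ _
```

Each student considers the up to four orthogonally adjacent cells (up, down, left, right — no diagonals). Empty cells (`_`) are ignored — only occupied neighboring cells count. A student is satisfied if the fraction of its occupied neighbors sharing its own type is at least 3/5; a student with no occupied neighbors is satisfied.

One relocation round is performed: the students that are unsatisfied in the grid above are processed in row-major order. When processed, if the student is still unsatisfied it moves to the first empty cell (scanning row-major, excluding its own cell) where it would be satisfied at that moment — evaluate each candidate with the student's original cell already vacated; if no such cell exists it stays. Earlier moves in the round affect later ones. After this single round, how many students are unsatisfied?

Initially unsatisfied (in order): (3,2), (3,3), (4,1), (5,1), (5,2).
  (3,2) → (2,1).
  (3,3): now satisfied by earlier moves; stays.
  (4,1) → (2,2).
  (5,1): no empty cell satisfies it; stays.
  (5,2) → (2,3).
Resulting grid:
@ @ @
@ @ @
@ _ %
_ _ %
% _ _
Unsatisfied now: (3,3).

1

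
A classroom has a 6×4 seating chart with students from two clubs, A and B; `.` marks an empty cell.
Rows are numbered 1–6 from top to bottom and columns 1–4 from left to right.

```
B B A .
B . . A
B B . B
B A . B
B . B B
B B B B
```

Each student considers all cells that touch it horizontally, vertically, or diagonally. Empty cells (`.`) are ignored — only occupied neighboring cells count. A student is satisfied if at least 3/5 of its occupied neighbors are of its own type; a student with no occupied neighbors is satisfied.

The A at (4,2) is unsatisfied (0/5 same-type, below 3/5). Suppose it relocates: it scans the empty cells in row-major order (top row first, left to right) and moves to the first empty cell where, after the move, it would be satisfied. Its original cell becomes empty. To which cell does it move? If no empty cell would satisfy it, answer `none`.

Vacating (4,2). Empty cells in order:
  (1,4): 2/2 same-type → satisfied — stop here.

(1,4)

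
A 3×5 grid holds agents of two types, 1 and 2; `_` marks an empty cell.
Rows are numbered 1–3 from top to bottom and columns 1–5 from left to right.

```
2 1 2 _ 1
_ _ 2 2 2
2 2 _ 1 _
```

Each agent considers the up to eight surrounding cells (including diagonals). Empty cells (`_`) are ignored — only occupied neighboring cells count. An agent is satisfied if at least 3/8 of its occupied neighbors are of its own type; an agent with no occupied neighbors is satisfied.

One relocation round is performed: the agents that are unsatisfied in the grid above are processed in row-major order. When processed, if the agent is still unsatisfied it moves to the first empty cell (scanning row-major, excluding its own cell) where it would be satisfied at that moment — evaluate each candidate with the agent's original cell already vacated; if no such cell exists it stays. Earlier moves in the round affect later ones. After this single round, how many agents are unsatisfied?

Initially unsatisfied (in order): (1,1), (1,2), (1,5), (2,5), (3,4).
  (1,1) → (1,4).
  (1,2) → (1,1).
  (1,5): no empty cell satisfies it; stays.
  (2,5): now satisfied by earlier moves; stays.
  (3,4): no empty cell satisfies it; stays.
Resulting grid:
1 _ 2 2 1
_ _ 2 2 2
2 2 _ 1 _
Unsatisfied now: (1,5), (3,4).

2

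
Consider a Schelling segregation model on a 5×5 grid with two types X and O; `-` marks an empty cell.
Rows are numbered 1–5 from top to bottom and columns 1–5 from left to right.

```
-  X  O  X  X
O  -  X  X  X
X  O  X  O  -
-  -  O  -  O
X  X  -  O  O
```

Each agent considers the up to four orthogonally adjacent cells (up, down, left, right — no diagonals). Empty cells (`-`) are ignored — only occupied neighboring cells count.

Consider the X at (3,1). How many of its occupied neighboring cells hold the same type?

Occupied neighbors of (3,1): (2,1)=O, (3,2)=O.
Same type (X): 0 of 2.

0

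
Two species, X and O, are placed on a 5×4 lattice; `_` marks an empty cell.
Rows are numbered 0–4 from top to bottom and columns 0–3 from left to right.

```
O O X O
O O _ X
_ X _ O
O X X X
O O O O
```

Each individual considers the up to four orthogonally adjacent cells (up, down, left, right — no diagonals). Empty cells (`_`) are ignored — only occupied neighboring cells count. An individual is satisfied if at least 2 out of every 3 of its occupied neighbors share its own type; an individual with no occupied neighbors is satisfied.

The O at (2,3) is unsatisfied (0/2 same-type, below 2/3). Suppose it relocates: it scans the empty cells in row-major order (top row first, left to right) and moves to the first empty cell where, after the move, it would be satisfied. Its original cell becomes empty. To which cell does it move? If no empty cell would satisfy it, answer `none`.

Vacating (2,3). Empty cells in order:
  (1,2): 1/3 same-type → still unsatisfied.
  (2,0): 2/3 same-type → satisfied — stop here.

(2,0)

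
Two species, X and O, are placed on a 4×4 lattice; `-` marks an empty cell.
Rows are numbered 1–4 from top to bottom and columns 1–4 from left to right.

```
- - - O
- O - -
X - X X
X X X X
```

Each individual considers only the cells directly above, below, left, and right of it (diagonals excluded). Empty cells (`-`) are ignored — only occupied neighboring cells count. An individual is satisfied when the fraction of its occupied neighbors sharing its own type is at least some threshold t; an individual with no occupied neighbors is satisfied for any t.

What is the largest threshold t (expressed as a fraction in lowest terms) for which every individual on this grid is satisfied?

1/1

Row 1: (1,4)O — no occupied neighbors
Row 2: (2,2)O — no occupied neighbors
Row 3: (3,1)X 1/1 · (3,3)X 2/2 · (3,4)X 2/2
Row 4: (4,1)X 2/2 · (4,2)X 2/2 · (4,3)X 3/3 · (4,4)X 2/2
The smallest same-type fraction is 1/1 at (3,1), which reduces to 1/1. Any threshold above that leaves this individual unsatisfied.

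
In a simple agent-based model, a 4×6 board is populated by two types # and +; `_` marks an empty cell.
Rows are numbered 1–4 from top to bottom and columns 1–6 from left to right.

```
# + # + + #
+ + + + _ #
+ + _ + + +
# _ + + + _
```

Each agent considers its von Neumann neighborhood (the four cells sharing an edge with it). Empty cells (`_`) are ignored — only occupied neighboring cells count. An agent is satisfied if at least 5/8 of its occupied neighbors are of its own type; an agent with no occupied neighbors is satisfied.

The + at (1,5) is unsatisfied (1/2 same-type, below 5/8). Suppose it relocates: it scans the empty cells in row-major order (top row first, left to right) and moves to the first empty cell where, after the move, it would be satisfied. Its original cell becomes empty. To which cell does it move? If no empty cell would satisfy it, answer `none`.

(2,5)

Vacating (1,5). Empty cells in order:
  (2,5): 2/3 same-type → satisfied — stop here.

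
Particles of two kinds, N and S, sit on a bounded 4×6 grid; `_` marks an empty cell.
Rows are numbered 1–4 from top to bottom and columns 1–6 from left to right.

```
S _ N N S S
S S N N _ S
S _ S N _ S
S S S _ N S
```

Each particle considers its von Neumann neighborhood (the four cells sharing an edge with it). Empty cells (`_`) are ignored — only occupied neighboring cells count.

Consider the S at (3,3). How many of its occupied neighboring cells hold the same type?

1

Occupied neighbors of (3,3): (2,3)=N, (4,3)=S, (3,4)=N.
Same type (S): 1 of 3.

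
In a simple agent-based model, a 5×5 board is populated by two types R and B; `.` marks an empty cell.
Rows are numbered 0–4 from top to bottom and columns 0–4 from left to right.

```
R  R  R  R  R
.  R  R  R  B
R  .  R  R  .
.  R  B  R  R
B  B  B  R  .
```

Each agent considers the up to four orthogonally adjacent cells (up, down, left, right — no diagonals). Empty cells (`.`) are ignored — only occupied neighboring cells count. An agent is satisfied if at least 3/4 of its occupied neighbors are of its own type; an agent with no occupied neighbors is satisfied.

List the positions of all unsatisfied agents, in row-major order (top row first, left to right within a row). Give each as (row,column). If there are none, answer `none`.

Row 0: (0,0)R 1/1 ✓ · (0,1)R 3/3 ✓ · (0,2)R 3/3 ✓ · (0,3)R 3/3 ✓ · (0,4)R 1/2 ✗
Row 1: (1,1)R 2/2 ✓ · (1,2)R 4/4 ✓ · (1,3)R 3/4 ✓ · (1,4)B 0/2 ✗
Row 2: (2,0)R 0/0 ✓ · (2,2)R 2/3 ✗ · (2,3)R 3/3 ✓
Row 3: (3,1)R 0/2 ✗ · (3,2)B 1/4 ✗ · (3,3)R 3/4 ✓ · (3,4)R 1/1 ✓
Row 4: (4,0)B 1/1 ✓ · (4,1)B 2/3 ✗ · (4,2)B 2/3 ✗ · (4,3)R 1/2 ✗

(0,4), (1,4), (2,2), (3,1), (3,2), (4,1), (4,2), (4,3)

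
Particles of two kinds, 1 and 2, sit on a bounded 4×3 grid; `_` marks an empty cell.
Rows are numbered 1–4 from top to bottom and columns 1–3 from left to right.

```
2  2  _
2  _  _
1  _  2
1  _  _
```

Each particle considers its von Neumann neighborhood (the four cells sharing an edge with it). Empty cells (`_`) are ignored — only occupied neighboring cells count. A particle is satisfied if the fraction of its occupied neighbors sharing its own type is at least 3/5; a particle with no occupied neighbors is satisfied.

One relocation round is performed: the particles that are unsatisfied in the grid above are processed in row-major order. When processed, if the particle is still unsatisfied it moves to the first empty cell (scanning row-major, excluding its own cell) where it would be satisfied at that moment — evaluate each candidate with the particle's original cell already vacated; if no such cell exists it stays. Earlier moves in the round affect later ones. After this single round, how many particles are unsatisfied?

0

Initially unsatisfied (in order): (2,1), (3,1).
  (2,1) → (1,3).
  (3,1): now satisfied by earlier moves; stays.
Resulting grid:
2 2 2
_ _ _
1 _ 2
1 _ _
All satisfied now.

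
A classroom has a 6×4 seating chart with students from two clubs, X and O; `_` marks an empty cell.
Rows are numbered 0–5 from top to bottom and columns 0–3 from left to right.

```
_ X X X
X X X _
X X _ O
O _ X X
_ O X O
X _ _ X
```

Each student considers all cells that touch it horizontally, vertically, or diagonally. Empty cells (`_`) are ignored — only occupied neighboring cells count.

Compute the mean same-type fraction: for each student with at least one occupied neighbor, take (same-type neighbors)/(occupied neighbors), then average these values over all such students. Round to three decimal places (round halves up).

0.594

Row 0: (0,1)X 4/4 · (0,2)X 4/4 · (0,3)X 2/2
Row 1: (1,0)X 4/4 · (1,1)X 6/6 · (1,2)X 5/6
Row 2: (2,0)X 3/4 · (2,1)X 5/6 · (2,3)O 0/3
Row 3: (3,0)O 1/3 · (3,2)X 3/6 · (3,3)X 2/4
Row 4: (4,1)O 1/4 · (4,2)X 3/5 · (4,3)O 0/4
Row 5: (5,0)X 0/1 · (5,3)X 1/2
Sum over 17 students: 4/4 + 4/4 + 2/2 + 4/4 + 6/6 + 5/6 + 3/4 + 5/6 + 0/3 + 1/3 + 3/6 + 2/4 + 1/4 + 3/5 + 0/4 + 0/1 + 1/2 = 101/10; mean = 101/10 ÷ 17 = 101/170 = 0.594117… → 0.594.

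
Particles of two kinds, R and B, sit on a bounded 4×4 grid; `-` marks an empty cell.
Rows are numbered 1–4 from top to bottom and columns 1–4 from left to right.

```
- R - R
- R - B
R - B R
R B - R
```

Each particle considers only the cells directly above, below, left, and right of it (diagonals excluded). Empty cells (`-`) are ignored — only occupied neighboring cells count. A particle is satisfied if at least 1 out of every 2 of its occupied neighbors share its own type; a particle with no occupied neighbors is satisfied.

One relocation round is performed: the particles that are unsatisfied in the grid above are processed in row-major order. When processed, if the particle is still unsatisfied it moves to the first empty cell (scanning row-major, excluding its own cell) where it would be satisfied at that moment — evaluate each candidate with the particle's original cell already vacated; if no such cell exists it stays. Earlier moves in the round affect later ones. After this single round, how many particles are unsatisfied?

0

Initially unsatisfied (in order): (1,4), (2,4), (3,3), (3,4), (4,2).
  (1,4) → (1,1).
  (2,4) → (1,4).
  (3,3) → (1,3).
  (3,4): now satisfied by earlier moves; stays.
  (4,2) → (2,3).
Resulting grid:
R R B B
- R B -
R - - R
R - - R
All satisfied now.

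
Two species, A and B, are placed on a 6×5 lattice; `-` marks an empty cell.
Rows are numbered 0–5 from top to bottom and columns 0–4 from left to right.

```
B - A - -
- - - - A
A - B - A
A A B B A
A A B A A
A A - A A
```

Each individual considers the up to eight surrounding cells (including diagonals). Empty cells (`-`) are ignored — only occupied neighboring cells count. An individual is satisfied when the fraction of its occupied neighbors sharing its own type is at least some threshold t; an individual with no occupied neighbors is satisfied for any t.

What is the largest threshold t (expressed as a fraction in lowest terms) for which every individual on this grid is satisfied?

(0,0)B — no occupied neighbors
(0,2)A — no occupied neighbors
(1,4)A 1/1
(2,0)A 2/2
(2,2)B 2/3
(2,4)A 2/3
(3,0)A 4/4
(3,1)A 4/7
(3,2)B 3/6
(3,3)B 3/7
(3,4)A 3/4
(4,0)A 5/5
(4,1)A 5/7
(4,2)B 2/7
(4,3)A 4/7
(4,4)A 4/5
(5,0)A 3/3
(5,1)A 3/4
(5,3)A 3/4
(5,4)A 3/3
The smallest same-type fraction is 2/7 at (4,2), which reduces to 2/7. Any threshold above that leaves this individual unsatisfied.

2/7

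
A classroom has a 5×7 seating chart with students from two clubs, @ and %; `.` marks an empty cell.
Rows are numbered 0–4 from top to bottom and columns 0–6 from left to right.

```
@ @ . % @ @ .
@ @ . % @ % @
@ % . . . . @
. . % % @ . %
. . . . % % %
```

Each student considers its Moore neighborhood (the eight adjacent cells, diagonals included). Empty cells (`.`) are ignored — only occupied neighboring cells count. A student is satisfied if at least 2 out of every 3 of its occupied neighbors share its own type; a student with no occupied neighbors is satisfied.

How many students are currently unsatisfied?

8

Row 0: (0,0)@ 3/3 ok · (0,1)@ 3/3 ok · (0,3)% 1/3 unhappy · (0,4)@ 2/5 unhappy · (0,5)@ 3/4 ok
Row 1: (1,0)@ 4/5 ok · (1,1)@ 4/5 ok · (1,3)% 1/3 unhappy · (1,4)@ 2/5 unhappy · (1,5)% 0/5 unhappy · (1,6)@ 2/3 ok
Row 2: (2,0)@ 2/3 ok · (2,1)% 1/4 unhappy · (2,6)@ 1/3 unhappy
Row 3: (3,2)% 2/2 ok · (3,3)% 2/3 ok · (3,4)@ 0/3 unhappy · (3,6)% 2/3 ok
Row 4: (4,4)% 2/3 ok · (4,5)% 3/4 ok · (4,6)% 2/2 ok
Unsatisfied: (0,3), (0,4), (1,3), (1,4), (1,5), (2,1), (2,6), (3,4) — 8 in total.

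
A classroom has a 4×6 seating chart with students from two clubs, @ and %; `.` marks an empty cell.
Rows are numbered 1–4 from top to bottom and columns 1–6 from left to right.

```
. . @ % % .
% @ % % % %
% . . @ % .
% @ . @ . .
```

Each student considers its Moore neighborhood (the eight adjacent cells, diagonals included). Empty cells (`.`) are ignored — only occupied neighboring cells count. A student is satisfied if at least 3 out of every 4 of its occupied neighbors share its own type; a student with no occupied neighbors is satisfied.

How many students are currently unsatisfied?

(1,3)@ 1/4 ✗
(1,4)% 4/5 ✓
(1,5)% 4/4 ✓
(2,1)% 1/2 ✗
(2,2)@ 1/4 ✗
(2,3)% 2/5 ✗
(2,4)% 5/7 ✗
(2,5)% 5/6 ✓
(2,6)% 3/3 ✓
(3,1)% 2/4 ✗
(3,4)@ 1/5 ✗
(3,5)% 3/5 ✗
(4,1)% 1/2 ✗
(4,2)@ 0/2 ✗
(4,4)@ 1/2 ✗
Unsatisfied: (1,3), (2,1), (2,2), (2,3), (2,4), (3,1), (3,4), (3,5), (4,1), (4,2), (4,4) — 11 in total.

11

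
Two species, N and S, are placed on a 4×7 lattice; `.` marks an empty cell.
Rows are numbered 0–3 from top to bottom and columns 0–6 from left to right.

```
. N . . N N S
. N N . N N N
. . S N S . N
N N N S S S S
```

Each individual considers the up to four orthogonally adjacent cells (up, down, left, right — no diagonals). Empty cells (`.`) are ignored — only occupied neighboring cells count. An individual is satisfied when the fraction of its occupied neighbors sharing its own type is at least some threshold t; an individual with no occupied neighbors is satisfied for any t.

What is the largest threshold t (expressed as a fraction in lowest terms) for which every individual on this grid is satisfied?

0/1

Row 0: (0,1)N 1/1 · (0,4)N 2/2 · (0,5)N 2/3 · (0,6)S 0/2
Row 1: (1,1)N 2/2 · (1,2)N 1/2 · (1,4)N 2/3 · (1,5)N 3/3 · (1,6)N 2/3
Row 2: (2,2)S 0/3 · (2,3)N 0/3 · (2,4)S 1/3 · (2,6)N 1/2
Row 3: (3,0)N 1/1 · (3,1)N 2/2 · (3,2)N 1/3 · (3,3)S 1/3 · (3,4)S 3/3 · (3,5)S 2/2 · (3,6)S 1/2
The smallest same-type fraction is 0/2 at (0,6), which reduces to 0/1. Any threshold above that leaves this individual unsatisfied.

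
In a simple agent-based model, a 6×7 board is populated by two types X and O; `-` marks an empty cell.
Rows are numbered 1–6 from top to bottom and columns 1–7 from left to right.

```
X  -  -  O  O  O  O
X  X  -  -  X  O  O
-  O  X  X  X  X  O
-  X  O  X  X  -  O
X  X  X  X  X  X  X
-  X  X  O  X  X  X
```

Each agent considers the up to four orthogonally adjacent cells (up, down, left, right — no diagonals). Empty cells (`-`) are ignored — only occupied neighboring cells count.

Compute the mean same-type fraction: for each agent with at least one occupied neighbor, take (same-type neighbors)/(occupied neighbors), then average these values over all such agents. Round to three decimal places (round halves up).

0.718

(1,1)X 1/1
(1,4)O 1/1
(1,5)O 2/3
(1,6)O 3/3
(1,7)O 2/2
(2,1)X 2/2
(2,2)X 1/2
(2,5)X 1/3
(2,6)O 2/4
(2,7)O 3/3
(3,2)O 0/3
(3,3)X 1/3
(3,4)X 3/3
(3,5)X 4/4
(3,6)X 1/3
(3,7)O 2/3
(4,2)X 1/3
(4,3)O 0/4
(4,4)X 3/4
(4,5)X 3/3
(4,7)O 1/2
(5,1)X 1/1
(5,2)X 4/4
(5,3)X 3/4
(5,4)X 3/4
(5,5)X 4/4
(5,6)X 3/3
(5,7)X 2/3
(6,2)X 2/2
(6,3)X 2/3
(6,4)O 0/3
(6,5)X 2/3
(6,6)X 3/3
(6,7)X 2/2
Sum over 34 agents: 1/1 + 1/1 + 2/3 + 3/3 + 2/2 + 2/2 + 1/2 + 1/3 + 2/4 + 3/3 + 0/3 + 1/3 + 3/3 + 4/4 + 1/3 + 2/3 + 1/3 + 0/4 + 3/4 + 3/3 + 1/2 + 1/1 + 4/4 + 3/4 + 3/4 + 4/4 + 3/3 + 2/3 + 2/2 + 2/3 + 0/3 + 2/3 + 3/3 + 2/2 = 293/12; mean = 293/12 ÷ 34 = 293/408 = 0.718137… → 0.718.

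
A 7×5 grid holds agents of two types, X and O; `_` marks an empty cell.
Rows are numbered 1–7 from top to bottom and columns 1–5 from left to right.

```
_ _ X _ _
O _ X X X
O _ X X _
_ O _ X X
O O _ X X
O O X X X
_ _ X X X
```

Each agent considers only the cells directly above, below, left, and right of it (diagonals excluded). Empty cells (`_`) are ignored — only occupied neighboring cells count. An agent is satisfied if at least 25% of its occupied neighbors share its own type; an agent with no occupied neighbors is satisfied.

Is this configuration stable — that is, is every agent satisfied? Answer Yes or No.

Yes

Row 1: (1,3)X 1/1 ok
Row 2: (2,1)O 1/1 ok · (2,3)X 3/3 ok · (2,4)X 3/3 ok · (2,5)X 1/1 ok
Row 3: (3,1)O 1/1 ok · (3,3)X 2/2 ok · (3,4)X 3/3 ok
Row 4: (4,2)O 1/1 ok · (4,4)X 3/3 ok · (4,5)X 2/2 ok
Row 5: (5,1)O 2/2 ok · (5,2)O 3/3 ok · (5,4)X 3/3 ok · (5,5)X 3/3 ok
Row 6: (6,1)O 2/2 ok · (6,2)O 2/3 ok · (6,3)X 2/3 ok · (6,4)X 4/4 ok · (6,5)X 3/3 ok
Row 7: (7,3)X 2/2 ok · (7,4)X 3/3 ok · (7,5)X 2/2 ok
All meet the threshold, so the configuration is stable.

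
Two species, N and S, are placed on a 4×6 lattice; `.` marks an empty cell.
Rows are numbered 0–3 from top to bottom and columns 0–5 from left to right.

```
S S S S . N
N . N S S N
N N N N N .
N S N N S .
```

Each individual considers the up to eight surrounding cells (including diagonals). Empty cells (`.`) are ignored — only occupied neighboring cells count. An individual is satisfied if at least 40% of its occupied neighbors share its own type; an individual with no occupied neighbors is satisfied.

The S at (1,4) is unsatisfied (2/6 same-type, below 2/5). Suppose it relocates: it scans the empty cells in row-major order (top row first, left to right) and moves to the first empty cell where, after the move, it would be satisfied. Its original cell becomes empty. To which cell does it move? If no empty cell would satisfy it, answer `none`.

Vacating (1,4). Empty cells in order:
  (0,4): 2/4 same-type → satisfied — stop here.

(0,4)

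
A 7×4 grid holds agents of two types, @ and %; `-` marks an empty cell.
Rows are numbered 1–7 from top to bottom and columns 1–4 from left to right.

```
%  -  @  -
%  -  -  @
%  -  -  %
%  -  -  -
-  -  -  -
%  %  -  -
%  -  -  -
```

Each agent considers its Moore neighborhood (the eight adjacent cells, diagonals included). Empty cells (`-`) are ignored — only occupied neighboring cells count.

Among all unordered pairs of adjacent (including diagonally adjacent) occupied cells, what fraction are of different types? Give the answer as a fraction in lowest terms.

1/8

Scan each occupied cell's neighbors to the right and below (and the two forward diagonals) so each pair is counted once.
From row 1: 0 unlike of 2 pairs (running 0/2).
From row 2: 1 unlike of 2 pairs (running 1/4).
From row 3: 0 unlike of 1 pairs (running 1/5).
From row 6: 0 unlike of 3 pairs (running 1/8).
Total adjacent occupied pairs: 8; unlike-type pairs: 1.
1/8 is already in lowest terms.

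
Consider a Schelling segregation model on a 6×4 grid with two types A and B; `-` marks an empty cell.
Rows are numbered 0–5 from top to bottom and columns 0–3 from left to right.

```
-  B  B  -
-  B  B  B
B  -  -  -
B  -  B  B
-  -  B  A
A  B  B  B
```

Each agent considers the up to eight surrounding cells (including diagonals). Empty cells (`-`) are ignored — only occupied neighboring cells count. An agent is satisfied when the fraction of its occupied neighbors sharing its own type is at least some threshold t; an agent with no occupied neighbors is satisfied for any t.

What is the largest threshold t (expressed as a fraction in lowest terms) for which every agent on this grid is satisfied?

Row 0: (0,1)B 3/3 · (0,2)B 4/4
Row 1: (1,1)B 4/4 · (1,2)B 4/4 · (1,3)B 2/2
Row 2: (2,0)B 2/2
Row 3: (3,0)B 1/1 · (3,2)B 2/3 · (3,3)B 2/3
Row 4: (4,2)B 5/6 · (4,3)A 0/5
Row 5: (5,0)A 0/1 · (5,1)B 2/3 · (5,2)B 3/4 · (5,3)B 2/3
The smallest same-type fraction is 0/5 at (4,3), which reduces to 0/1. Any threshold above that leaves this agent unsatisfied.

0/1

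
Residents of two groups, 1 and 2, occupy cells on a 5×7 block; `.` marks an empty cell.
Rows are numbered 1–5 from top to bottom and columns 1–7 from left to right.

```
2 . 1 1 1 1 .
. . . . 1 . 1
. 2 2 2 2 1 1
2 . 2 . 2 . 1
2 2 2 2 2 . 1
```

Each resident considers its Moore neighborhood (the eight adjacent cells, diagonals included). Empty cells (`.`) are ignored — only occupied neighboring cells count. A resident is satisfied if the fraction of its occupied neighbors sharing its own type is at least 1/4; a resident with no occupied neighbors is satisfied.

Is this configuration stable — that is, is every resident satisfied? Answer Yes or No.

Row 1: (1,1)2 0/0 satisfied · (1,3)1 1/1 satisfied · (1,4)1 3/3 satisfied · (1,5)1 3/3 satisfied · (1,6)1 3/3 satisfied
Row 2: (2,5)1 4/6 satisfied · (2,7)1 3/3 satisfied
Row 3: (3,2)2 3/3 satisfied · (3,3)2 3/3 satisfied · (3,4)2 4/5 satisfied · (3,5)2 2/4 satisfied · (3,6)1 4/6 satisfied · (3,7)1 3/3 satisfied
Row 4: (4,1)2 3/3 satisfied · (4,3)2 6/6 satisfied · (4,5)2 4/5 satisfied · (4,7)1 3/3 satisfied
Row 5: (5,1)2 2/2 satisfied · (5,2)2 4/4 satisfied · (5,3)2 3/3 satisfied · (5,4)2 4/4 satisfied · (5,5)2 2/2 satisfied · (5,7)1 1/1 satisfied
All meet the threshold, so the configuration is stable.

Yes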